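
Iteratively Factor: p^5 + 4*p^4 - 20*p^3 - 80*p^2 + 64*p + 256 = (p + 4)*(p^4 - 20*p^2 + 64) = (p + 4)^2*(p^3 - 4*p^2 - 4*p + 16) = (p + 2)*(p + 4)^2*(p^2 - 6*p + 8) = (p - 2)*(p + 2)*(p + 4)^2*(p - 4)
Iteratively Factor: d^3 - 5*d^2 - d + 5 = (d + 1)*(d^2 - 6*d + 5) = (d - 1)*(d + 1)*(d - 5)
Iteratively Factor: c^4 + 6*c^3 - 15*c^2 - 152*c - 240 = (c + 3)*(c^3 + 3*c^2 - 24*c - 80) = (c + 3)*(c + 4)*(c^2 - c - 20) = (c - 5)*(c + 3)*(c + 4)*(c + 4)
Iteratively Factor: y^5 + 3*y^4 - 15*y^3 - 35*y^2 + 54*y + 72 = (y - 2)*(y^4 + 5*y^3 - 5*y^2 - 45*y - 36) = (y - 2)*(y + 1)*(y^3 + 4*y^2 - 9*y - 36) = (y - 2)*(y + 1)*(y + 3)*(y^2 + y - 12) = (y - 3)*(y - 2)*(y + 1)*(y + 3)*(y + 4)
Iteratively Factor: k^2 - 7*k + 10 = (k - 5)*(k - 2)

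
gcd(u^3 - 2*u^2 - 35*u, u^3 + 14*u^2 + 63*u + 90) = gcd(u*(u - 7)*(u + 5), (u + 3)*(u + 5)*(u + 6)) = u + 5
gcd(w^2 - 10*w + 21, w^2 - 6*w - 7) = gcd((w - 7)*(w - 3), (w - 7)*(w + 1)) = w - 7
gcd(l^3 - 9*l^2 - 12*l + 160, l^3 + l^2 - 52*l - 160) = l^2 - 4*l - 32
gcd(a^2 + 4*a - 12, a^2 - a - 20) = 1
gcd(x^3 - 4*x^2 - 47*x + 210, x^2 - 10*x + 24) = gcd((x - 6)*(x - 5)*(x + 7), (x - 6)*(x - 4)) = x - 6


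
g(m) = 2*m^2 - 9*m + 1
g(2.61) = -8.87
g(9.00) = 82.00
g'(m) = 4*m - 9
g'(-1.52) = -15.08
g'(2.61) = 1.44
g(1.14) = -6.66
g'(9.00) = 27.00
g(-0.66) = 7.81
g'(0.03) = -8.88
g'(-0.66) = -11.64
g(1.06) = -6.29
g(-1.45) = 18.26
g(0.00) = 1.00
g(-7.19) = 169.10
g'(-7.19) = -37.76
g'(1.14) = -4.44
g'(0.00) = -9.00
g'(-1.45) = -14.80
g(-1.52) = 19.30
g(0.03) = 0.73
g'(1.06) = -4.76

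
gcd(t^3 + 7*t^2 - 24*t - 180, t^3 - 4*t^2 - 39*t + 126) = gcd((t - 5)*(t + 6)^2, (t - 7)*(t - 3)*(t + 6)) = t + 6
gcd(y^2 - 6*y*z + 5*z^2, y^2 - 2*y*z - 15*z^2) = y - 5*z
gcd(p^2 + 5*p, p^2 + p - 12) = 1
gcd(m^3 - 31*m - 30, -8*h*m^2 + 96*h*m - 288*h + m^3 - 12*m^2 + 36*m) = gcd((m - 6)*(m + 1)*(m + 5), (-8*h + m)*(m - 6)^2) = m - 6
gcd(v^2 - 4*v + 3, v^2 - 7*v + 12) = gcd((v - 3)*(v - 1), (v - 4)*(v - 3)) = v - 3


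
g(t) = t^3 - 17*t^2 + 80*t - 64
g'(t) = 3*t^2 - 34*t + 80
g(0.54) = -25.60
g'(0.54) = 62.51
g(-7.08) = -1837.44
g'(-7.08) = 471.10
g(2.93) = 49.61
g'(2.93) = 6.13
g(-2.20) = -332.93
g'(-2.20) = 169.32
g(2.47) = 44.95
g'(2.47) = 14.32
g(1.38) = 16.65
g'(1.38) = 38.79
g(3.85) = 49.08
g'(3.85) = -6.43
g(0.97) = -1.48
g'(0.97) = 49.84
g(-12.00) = -5200.00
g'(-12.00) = 920.00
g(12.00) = 176.00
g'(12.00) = 104.00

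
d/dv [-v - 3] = -1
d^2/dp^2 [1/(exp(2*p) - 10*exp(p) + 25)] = (4*exp(p) + 10)*exp(p)/(exp(4*p) - 20*exp(3*p) + 150*exp(2*p) - 500*exp(p) + 625)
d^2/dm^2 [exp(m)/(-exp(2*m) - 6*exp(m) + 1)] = (-8*(exp(m) + 3)^2*exp(2*m) + 2*(4*exp(m) + 9)*(exp(2*m) + 6*exp(m) - 1)*exp(m) - (exp(2*m) + 6*exp(m) - 1)^2)*exp(m)/(exp(2*m) + 6*exp(m) - 1)^3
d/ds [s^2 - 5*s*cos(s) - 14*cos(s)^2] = 5*s*sin(s) + 2*s + 14*sin(2*s) - 5*cos(s)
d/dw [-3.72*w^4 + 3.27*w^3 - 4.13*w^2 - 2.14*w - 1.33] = -14.88*w^3 + 9.81*w^2 - 8.26*w - 2.14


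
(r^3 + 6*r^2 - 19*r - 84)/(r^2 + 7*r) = r - 1 - 12/r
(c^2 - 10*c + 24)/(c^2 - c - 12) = (c - 6)/(c + 3)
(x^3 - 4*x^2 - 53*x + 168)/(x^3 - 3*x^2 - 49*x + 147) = (x - 8)/(x - 7)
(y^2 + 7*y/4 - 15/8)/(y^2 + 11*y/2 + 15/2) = (y - 3/4)/(y + 3)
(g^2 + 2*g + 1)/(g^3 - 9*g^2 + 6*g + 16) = (g + 1)/(g^2 - 10*g + 16)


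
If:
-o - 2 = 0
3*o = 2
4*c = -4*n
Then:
No Solution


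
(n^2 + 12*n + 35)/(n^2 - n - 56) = (n + 5)/(n - 8)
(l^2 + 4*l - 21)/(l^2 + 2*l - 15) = (l + 7)/(l + 5)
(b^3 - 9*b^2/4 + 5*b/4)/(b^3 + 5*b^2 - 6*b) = (b - 5/4)/(b + 6)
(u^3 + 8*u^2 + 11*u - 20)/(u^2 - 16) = (u^2 + 4*u - 5)/(u - 4)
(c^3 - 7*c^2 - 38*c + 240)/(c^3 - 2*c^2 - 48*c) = (c - 5)/c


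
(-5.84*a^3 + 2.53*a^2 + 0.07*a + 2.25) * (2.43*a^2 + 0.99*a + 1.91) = -14.1912*a^5 + 0.3663*a^4 - 8.4796*a^3 + 10.3691*a^2 + 2.3612*a + 4.2975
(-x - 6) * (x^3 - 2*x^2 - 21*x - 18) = -x^4 - 4*x^3 + 33*x^2 + 144*x + 108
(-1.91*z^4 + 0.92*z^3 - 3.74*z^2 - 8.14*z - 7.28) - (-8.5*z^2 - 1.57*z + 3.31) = -1.91*z^4 + 0.92*z^3 + 4.76*z^2 - 6.57*z - 10.59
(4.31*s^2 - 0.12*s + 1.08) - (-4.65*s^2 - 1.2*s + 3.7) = 8.96*s^2 + 1.08*s - 2.62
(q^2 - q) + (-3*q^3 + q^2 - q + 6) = -3*q^3 + 2*q^2 - 2*q + 6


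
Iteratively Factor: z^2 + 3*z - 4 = (z - 1)*(z + 4)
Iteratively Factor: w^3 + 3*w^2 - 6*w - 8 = (w - 2)*(w^2 + 5*w + 4) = (w - 2)*(w + 1)*(w + 4)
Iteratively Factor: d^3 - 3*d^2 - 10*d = (d + 2)*(d^2 - 5*d) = d*(d + 2)*(d - 5)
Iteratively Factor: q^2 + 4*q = (q)*(q + 4)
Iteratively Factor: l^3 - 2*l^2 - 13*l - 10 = (l + 1)*(l^2 - 3*l - 10) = (l + 1)*(l + 2)*(l - 5)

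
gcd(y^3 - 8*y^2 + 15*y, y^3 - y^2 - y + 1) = 1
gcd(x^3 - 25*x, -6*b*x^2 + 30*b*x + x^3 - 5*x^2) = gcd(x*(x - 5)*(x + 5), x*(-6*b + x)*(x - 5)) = x^2 - 5*x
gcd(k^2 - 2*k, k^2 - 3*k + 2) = k - 2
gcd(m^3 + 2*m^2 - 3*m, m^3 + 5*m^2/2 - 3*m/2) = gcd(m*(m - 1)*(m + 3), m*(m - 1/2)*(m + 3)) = m^2 + 3*m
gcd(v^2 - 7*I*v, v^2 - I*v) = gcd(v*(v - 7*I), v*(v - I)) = v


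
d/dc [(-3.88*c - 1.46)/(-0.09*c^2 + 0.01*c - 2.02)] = (-0.3492*c^2 - 0.2628*c + 7.8522)/(0.0081*c^4 - 0.0018*c^3 + 0.3637*c^2 - 0.0404*c + 4.0804)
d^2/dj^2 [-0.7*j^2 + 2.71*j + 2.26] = -1.40000000000000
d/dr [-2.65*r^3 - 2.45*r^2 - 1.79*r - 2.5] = -7.95*r^2 - 4.9*r - 1.79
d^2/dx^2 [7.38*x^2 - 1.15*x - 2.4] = 14.7600000000000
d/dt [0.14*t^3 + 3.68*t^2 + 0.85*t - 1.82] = 0.42*t^2 + 7.36*t + 0.85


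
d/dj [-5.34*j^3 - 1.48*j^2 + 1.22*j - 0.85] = -16.02*j^2 - 2.96*j + 1.22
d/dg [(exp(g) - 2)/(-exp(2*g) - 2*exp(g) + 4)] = (exp(g) - 4)*exp(2*g)/(exp(4*g) + 4*exp(3*g) - 4*exp(2*g) - 16*exp(g) + 16)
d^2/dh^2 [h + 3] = 0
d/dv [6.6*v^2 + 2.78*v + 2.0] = 13.2*v + 2.78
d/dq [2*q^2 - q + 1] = 4*q - 1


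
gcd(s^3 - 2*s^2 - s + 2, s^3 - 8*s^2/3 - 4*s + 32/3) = s - 2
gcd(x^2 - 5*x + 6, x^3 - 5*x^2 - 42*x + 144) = x - 3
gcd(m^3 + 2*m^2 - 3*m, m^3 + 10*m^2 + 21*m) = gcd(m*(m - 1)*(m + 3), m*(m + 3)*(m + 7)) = m^2 + 3*m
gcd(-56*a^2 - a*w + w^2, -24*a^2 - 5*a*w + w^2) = -8*a + w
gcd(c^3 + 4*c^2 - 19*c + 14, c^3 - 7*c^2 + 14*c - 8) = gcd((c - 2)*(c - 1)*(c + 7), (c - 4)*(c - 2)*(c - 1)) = c^2 - 3*c + 2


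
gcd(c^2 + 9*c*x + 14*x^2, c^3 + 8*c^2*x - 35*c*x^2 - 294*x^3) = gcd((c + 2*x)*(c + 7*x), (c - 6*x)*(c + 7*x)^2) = c + 7*x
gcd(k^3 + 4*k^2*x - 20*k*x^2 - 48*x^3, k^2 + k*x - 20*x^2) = -k + 4*x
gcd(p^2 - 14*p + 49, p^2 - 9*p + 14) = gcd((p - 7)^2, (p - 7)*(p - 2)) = p - 7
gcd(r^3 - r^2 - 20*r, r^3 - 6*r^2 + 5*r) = r^2 - 5*r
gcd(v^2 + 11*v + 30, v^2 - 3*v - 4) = 1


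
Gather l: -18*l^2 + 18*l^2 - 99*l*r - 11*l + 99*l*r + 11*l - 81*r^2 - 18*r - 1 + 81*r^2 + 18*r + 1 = 0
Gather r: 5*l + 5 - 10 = 5*l - 5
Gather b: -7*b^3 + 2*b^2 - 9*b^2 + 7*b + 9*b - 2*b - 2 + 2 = -7*b^3 - 7*b^2 + 14*b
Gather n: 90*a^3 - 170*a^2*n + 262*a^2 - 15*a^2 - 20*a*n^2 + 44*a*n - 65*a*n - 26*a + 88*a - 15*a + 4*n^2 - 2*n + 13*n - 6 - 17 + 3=90*a^3 + 247*a^2 + 47*a + n^2*(4 - 20*a) + n*(-170*a^2 - 21*a + 11) - 20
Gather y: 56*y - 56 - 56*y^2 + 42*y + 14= -56*y^2 + 98*y - 42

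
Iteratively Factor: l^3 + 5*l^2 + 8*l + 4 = (l + 2)*(l^2 + 3*l + 2) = (l + 2)^2*(l + 1)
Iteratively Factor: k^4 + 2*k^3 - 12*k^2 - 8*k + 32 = (k + 2)*(k^3 - 12*k + 16) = (k + 2)*(k + 4)*(k^2 - 4*k + 4) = (k - 2)*(k + 2)*(k + 4)*(k - 2)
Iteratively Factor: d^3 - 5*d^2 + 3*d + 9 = (d - 3)*(d^2 - 2*d - 3) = (d - 3)*(d + 1)*(d - 3)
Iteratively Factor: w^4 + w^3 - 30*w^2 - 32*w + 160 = (w + 4)*(w^3 - 3*w^2 - 18*w + 40) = (w + 4)^2*(w^2 - 7*w + 10) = (w - 2)*(w + 4)^2*(w - 5)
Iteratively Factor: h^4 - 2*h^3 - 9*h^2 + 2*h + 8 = (h + 2)*(h^3 - 4*h^2 - h + 4) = (h - 1)*(h + 2)*(h^2 - 3*h - 4) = (h - 4)*(h - 1)*(h + 2)*(h + 1)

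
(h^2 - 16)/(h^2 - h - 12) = (h + 4)/(h + 3)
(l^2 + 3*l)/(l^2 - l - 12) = l/(l - 4)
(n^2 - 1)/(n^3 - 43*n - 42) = (n - 1)/(n^2 - n - 42)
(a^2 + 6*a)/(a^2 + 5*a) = (a + 6)/(a + 5)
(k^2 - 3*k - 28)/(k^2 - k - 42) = (k + 4)/(k + 6)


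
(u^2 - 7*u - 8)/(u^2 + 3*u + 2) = (u - 8)/(u + 2)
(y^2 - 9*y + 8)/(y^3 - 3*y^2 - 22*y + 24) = (y - 8)/(y^2 - 2*y - 24)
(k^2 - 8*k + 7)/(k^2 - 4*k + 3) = (k - 7)/(k - 3)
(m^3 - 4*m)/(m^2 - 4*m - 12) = m*(m - 2)/(m - 6)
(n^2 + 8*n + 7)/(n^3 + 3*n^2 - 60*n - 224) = (n + 1)/(n^2 - 4*n - 32)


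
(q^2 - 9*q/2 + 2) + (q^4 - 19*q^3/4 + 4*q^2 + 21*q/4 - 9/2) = q^4 - 19*q^3/4 + 5*q^2 + 3*q/4 - 5/2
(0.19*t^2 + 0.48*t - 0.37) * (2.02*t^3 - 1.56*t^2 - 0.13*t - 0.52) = 0.3838*t^5 + 0.6732*t^4 - 1.5209*t^3 + 0.416*t^2 - 0.2015*t + 0.1924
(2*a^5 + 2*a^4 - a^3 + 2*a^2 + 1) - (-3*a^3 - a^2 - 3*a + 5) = 2*a^5 + 2*a^4 + 2*a^3 + 3*a^2 + 3*a - 4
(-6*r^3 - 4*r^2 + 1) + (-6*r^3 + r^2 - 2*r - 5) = -12*r^3 - 3*r^2 - 2*r - 4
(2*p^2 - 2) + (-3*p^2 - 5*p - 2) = -p^2 - 5*p - 4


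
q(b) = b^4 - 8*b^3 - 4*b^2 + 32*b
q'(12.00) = 3392.00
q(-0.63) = -19.59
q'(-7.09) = -2543.32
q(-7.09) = 4950.14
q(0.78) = 19.10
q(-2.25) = 24.50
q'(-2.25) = -117.06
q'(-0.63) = 26.51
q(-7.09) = 4950.14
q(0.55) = 15.15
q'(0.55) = 21.01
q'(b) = 4*b^3 - 24*b^2 - 8*b + 32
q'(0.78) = 13.06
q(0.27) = 8.20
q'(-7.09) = -2543.32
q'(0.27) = 28.17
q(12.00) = 6720.00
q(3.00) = -75.00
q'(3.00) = -100.00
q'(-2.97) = -260.73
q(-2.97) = 157.07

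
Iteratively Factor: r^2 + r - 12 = (r + 4)*(r - 3)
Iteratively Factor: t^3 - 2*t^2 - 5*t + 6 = (t + 2)*(t^2 - 4*t + 3) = (t - 3)*(t + 2)*(t - 1)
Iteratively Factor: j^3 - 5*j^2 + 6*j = (j - 3)*(j^2 - 2*j) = (j - 3)*(j - 2)*(j)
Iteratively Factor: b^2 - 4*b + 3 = (b - 1)*(b - 3)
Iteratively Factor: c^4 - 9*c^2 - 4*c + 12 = (c + 2)*(c^3 - 2*c^2 - 5*c + 6) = (c - 1)*(c + 2)*(c^2 - c - 6) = (c - 3)*(c - 1)*(c + 2)*(c + 2)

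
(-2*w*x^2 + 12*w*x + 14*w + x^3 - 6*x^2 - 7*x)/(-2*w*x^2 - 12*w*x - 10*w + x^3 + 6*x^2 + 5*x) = (x - 7)/(x + 5)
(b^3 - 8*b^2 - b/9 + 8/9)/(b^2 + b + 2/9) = (3*b^2 - 25*b + 8)/(3*b + 2)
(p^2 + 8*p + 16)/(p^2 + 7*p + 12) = (p + 4)/(p + 3)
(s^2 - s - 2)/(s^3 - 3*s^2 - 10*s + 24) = (s + 1)/(s^2 - s - 12)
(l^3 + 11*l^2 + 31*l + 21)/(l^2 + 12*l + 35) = (l^2 + 4*l + 3)/(l + 5)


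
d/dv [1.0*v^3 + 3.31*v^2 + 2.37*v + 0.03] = 3.0*v^2 + 6.62*v + 2.37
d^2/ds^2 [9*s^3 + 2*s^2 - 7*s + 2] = 54*s + 4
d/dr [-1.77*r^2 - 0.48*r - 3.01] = -3.54*r - 0.48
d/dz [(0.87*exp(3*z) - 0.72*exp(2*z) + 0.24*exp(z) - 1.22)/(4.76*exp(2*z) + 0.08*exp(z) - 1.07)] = (4.1412*exp(4*z) + 0.1392*exp(3*z) - 3.9927*exp(2*z) + 13.1552*exp(z) - 0.1592)*exp(z)/(22.6576*exp(4*z) + 0.7616*exp(3*z) - 10.18*exp(2*z) - 0.1712*exp(z) + 1.1449)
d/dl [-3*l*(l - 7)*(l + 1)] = -9*l^2 + 36*l + 21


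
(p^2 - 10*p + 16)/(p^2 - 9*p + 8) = (p - 2)/(p - 1)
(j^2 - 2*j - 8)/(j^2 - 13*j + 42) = (j^2 - 2*j - 8)/(j^2 - 13*j + 42)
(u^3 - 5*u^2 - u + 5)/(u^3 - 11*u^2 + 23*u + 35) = (u - 1)/(u - 7)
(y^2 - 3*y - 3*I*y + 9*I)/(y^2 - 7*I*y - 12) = (y - 3)/(y - 4*I)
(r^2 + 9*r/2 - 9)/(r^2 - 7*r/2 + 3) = (r + 6)/(r - 2)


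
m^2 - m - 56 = (m - 8)*(m + 7)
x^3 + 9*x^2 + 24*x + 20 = (x + 2)^2*(x + 5)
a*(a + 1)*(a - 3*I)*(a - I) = a^4 + a^3 - 4*I*a^3 - 3*a^2 - 4*I*a^2 - 3*a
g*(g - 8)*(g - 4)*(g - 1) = g^4 - 13*g^3 + 44*g^2 - 32*g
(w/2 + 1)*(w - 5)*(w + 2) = w^3/2 - w^2/2 - 8*w - 10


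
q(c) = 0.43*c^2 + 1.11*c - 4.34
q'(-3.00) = -1.47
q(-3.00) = -3.80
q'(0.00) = 1.11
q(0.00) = -4.34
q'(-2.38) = -0.94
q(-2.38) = -4.55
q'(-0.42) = 0.75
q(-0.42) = -4.73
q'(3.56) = 4.17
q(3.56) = 5.06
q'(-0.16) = 0.97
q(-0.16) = -4.51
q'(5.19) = 5.57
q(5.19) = 13.00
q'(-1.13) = 0.14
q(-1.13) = -5.05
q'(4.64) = 5.10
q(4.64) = 10.07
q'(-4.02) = -2.35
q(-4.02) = -1.85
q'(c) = 0.86*c + 1.11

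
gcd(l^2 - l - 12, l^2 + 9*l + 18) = l + 3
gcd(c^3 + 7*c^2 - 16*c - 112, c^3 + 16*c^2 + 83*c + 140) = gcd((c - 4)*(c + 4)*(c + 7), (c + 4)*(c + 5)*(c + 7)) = c^2 + 11*c + 28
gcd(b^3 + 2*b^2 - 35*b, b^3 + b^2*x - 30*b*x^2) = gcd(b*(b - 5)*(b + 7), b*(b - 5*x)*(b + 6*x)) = b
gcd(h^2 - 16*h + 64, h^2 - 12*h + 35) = 1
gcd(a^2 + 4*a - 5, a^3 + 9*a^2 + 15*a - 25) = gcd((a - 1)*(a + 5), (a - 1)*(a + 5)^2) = a^2 + 4*a - 5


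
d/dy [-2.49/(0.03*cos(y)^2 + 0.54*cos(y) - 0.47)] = -(0.1494*cos(y) + 1.3446)*sin(y)/(0.03*cos(y)^2 + 0.54*cos(y) - 0.47)^2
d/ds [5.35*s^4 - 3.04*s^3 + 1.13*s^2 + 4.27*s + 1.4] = 21.4*s^3 - 9.12*s^2 + 2.26*s + 4.27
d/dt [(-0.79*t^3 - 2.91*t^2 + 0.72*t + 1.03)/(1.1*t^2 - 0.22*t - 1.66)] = (-0.869*t^4 + 0.3476*t^3 + 3.7824*t^2 + 7.3952*t - 0.9686)/(1.21*t^4 - 0.484*t^3 - 3.6036*t^2 + 0.7304*t + 2.7556)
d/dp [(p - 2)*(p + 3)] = 2*p + 1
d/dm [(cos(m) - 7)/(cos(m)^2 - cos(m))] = (sin(m) + 7*sin(m)/cos(m)^2 - 14*tan(m))/(cos(m) - 1)^2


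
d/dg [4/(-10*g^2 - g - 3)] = 4*(20*g + 1)/(10*g^2 + g + 3)^2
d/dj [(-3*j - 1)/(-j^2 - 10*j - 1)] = (3*j^2 + 30*j - 2*(j + 5)*(3*j + 1) + 3)/(j^2 + 10*j + 1)^2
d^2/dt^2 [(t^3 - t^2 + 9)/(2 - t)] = 2*(-t^3 + 6*t^2 - 12*t - 5)/(t^3 - 6*t^2 + 12*t - 8)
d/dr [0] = 0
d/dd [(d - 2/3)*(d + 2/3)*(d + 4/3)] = 3*d^2 + 8*d/3 - 4/9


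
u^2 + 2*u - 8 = (u - 2)*(u + 4)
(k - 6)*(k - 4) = k^2 - 10*k + 24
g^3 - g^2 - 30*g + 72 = (g - 4)*(g - 3)*(g + 6)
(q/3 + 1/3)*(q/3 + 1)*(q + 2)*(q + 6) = q^4/9 + 4*q^3/3 + 47*q^2/9 + 8*q + 4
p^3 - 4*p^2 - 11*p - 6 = (p - 6)*(p + 1)^2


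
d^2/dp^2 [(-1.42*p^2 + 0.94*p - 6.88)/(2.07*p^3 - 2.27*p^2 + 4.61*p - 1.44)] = (-12.169116*p^6 + 24.166836*p^5 - 298.959336*p^4 + 420.024036*p^3 - 545.160768*p^2 + 290.49936*p - 240.85904)/(8.869743*p^9 - 29.180169*p^8 + 91.259676*p^7 - 160.179425*p^6 + 243.838644*p^5 - 249.436257*p^4 + 201.264245*p^3 - 105.930288*p^2 + 28.677888*p - 2.985984)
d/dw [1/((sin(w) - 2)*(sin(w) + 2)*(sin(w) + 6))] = (-3*sin(w)^2 - 12*sin(w) + 4)*cos(w)/((sin(w) - 2)^2*(sin(w) + 2)^2*(sin(w) + 6)^2)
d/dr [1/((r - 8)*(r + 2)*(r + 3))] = (-(r - 8)*(r + 2) - (r - 8)*(r + 3) - (r + 2)*(r + 3))/((r - 8)^2*(r + 2)^2*(r + 3)^2)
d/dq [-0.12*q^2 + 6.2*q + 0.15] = 6.2 - 0.24*q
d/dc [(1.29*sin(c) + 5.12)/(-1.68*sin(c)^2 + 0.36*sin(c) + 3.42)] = (2.1672*sin(c)^2 + 17.2032*sin(c) + 2.5686)*cos(c)/(2.8224*sin(c)^4 - 1.2096*sin(c)^3 - 11.3616*sin(c)^2 + 2.4624*sin(c) + 11.6964)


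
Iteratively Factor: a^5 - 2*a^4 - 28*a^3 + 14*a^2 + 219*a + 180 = (a - 4)*(a^4 + 2*a^3 - 20*a^2 - 66*a - 45) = (a - 4)*(a + 1)*(a^3 + a^2 - 21*a - 45) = (a - 5)*(a - 4)*(a + 1)*(a^2 + 6*a + 9) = (a - 5)*(a - 4)*(a + 1)*(a + 3)*(a + 3)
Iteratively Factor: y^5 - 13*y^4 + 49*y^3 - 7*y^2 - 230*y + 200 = (y + 2)*(y^4 - 15*y^3 + 79*y^2 - 165*y + 100) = (y - 5)*(y + 2)*(y^3 - 10*y^2 + 29*y - 20) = (y - 5)^2*(y + 2)*(y^2 - 5*y + 4) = (y - 5)^2*(y - 1)*(y + 2)*(y - 4)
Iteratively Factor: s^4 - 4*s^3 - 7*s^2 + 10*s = (s + 2)*(s^3 - 6*s^2 + 5*s) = s*(s + 2)*(s^2 - 6*s + 5) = s*(s - 5)*(s + 2)*(s - 1)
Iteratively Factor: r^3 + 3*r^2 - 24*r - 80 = (r + 4)*(r^2 - r - 20) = (r - 5)*(r + 4)*(r + 4)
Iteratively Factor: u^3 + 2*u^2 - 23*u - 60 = (u - 5)*(u^2 + 7*u + 12) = (u - 5)*(u + 3)*(u + 4)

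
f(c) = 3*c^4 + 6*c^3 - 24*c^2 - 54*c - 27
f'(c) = 12*c^3 + 18*c^2 - 48*c - 54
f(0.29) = -44.51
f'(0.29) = -66.11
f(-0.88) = -0.36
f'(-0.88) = -6.00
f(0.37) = -49.91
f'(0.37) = -68.69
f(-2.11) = -16.81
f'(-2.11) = 14.69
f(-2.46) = -18.85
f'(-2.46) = -5.63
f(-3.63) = 86.67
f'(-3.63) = -216.56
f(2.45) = -107.03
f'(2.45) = 112.92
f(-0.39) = -9.88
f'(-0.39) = -33.25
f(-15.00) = 127008.00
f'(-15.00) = -35784.00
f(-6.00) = 2025.00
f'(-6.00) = -1710.00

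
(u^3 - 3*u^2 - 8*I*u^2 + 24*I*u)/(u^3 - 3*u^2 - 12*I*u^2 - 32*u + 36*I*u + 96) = u/(u - 4*I)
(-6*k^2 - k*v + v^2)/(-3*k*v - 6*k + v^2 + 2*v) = (2*k + v)/(v + 2)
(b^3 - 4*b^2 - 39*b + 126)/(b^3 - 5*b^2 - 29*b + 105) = (b + 6)/(b + 5)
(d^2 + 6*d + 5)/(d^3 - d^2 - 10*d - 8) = (d + 5)/(d^2 - 2*d - 8)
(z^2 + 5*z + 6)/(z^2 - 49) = (z^2 + 5*z + 6)/(z^2 - 49)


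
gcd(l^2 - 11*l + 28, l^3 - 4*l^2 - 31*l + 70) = l - 7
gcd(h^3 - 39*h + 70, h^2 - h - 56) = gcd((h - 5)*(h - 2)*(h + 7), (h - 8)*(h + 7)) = h + 7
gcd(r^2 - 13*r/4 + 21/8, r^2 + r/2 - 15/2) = 1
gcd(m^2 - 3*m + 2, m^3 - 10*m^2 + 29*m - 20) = m - 1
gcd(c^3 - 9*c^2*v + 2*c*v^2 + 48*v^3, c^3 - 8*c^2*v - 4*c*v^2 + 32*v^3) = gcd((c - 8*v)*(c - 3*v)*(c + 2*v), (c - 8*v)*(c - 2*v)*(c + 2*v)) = -c^2 + 6*c*v + 16*v^2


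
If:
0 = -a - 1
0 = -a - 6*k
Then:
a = -1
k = 1/6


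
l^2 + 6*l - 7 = (l - 1)*(l + 7)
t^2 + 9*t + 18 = (t + 3)*(t + 6)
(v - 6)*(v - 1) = v^2 - 7*v + 6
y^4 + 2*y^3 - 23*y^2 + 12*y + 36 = (y - 3)*(y - 2)*(y + 1)*(y + 6)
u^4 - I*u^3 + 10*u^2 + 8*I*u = u*(u - 4*I)*(u + I)*(u + 2*I)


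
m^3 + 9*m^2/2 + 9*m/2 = m*(m + 3/2)*(m + 3)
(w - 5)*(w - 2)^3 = w^4 - 11*w^3 + 42*w^2 - 68*w + 40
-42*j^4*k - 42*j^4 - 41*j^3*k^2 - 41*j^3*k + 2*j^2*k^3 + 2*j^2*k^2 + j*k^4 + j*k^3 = (-6*j + k)*(j + k)*(7*j + k)*(j*k + j)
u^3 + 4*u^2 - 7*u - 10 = (u - 2)*(u + 1)*(u + 5)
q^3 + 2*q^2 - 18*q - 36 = (q + 2)*(q - 3*sqrt(2))*(q + 3*sqrt(2))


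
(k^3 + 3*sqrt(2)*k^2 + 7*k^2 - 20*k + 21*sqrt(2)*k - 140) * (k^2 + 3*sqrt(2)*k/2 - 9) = k^5 + 9*sqrt(2)*k^4/2 + 7*k^4 - 20*k^3 + 63*sqrt(2)*k^3/2 - 140*k^2 - 57*sqrt(2)*k^2 - 399*sqrt(2)*k + 180*k + 1260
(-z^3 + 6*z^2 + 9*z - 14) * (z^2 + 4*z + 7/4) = -z^5 + 2*z^4 + 125*z^3/4 + 65*z^2/2 - 161*z/4 - 49/2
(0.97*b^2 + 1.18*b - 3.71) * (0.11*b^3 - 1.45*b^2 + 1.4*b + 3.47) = 0.1067*b^5 - 1.2767*b^4 - 0.7611*b^3 + 10.3974*b^2 - 1.0994*b - 12.8737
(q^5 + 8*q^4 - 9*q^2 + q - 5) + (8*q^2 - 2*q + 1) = q^5 + 8*q^4 - q^2 - q - 4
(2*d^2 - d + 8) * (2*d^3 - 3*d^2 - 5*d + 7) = 4*d^5 - 8*d^4 + 9*d^3 - 5*d^2 - 47*d + 56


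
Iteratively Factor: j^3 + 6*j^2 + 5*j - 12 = (j + 4)*(j^2 + 2*j - 3) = (j - 1)*(j + 4)*(j + 3)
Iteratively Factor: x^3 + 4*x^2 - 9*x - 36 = (x - 3)*(x^2 + 7*x + 12) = (x - 3)*(x + 3)*(x + 4)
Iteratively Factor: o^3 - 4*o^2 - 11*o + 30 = (o + 3)*(o^2 - 7*o + 10) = (o - 5)*(o + 3)*(o - 2)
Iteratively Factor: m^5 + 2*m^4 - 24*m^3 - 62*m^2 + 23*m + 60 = (m + 3)*(m^4 - m^3 - 21*m^2 + m + 20) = (m - 5)*(m + 3)*(m^3 + 4*m^2 - m - 4) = (m - 5)*(m + 3)*(m + 4)*(m^2 - 1) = (m - 5)*(m - 1)*(m + 3)*(m + 4)*(m + 1)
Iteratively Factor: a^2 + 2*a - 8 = (a + 4)*(a - 2)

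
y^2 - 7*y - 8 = (y - 8)*(y + 1)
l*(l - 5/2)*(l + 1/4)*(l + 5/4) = l^4 - l^3 - 55*l^2/16 - 25*l/32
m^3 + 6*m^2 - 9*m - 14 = (m - 2)*(m + 1)*(m + 7)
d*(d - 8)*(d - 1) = d^3 - 9*d^2 + 8*d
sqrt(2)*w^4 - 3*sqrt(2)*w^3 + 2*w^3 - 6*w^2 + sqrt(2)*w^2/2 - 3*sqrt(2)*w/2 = w*(w - 3)*(w + sqrt(2)/2)*(sqrt(2)*w + 1)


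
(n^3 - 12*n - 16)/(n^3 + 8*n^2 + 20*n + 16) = (n - 4)/(n + 4)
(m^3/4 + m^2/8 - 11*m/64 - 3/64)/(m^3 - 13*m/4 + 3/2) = (16*m^3 + 8*m^2 - 11*m - 3)/(16*(4*m^3 - 13*m + 6))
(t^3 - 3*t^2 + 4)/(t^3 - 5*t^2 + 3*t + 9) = (t^2 - 4*t + 4)/(t^2 - 6*t + 9)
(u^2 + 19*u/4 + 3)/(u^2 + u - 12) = (u + 3/4)/(u - 3)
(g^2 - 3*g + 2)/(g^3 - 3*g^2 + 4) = (g - 1)/(g^2 - g - 2)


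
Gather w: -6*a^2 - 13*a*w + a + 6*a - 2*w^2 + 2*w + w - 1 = -6*a^2 + 7*a - 2*w^2 + w*(3 - 13*a) - 1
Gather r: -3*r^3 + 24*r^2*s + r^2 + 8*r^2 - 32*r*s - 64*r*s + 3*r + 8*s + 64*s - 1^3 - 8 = -3*r^3 + r^2*(24*s + 9) + r*(3 - 96*s) + 72*s - 9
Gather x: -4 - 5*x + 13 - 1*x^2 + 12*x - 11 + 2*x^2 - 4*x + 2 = x^2 + 3*x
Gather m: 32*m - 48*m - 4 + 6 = 2 - 16*m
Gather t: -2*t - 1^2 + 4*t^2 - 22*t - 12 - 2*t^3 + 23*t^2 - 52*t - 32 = -2*t^3 + 27*t^2 - 76*t - 45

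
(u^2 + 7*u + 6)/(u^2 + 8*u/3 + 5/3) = 3*(u + 6)/(3*u + 5)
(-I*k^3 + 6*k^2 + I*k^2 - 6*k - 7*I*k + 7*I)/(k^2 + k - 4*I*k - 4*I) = (-I*k^3 + k^2*(6 + I) - k*(6 + 7*I) + 7*I)/(k^2 + k*(1 - 4*I) - 4*I)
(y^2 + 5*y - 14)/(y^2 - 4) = (y + 7)/(y + 2)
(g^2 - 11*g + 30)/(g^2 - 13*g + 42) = (g - 5)/(g - 7)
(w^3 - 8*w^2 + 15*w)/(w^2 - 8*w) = (w^2 - 8*w + 15)/(w - 8)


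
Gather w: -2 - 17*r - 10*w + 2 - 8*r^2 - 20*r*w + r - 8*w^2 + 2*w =-8*r^2 - 16*r - 8*w^2 + w*(-20*r - 8)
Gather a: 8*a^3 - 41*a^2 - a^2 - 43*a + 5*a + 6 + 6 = 8*a^3 - 42*a^2 - 38*a + 12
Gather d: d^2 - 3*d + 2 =d^2 - 3*d + 2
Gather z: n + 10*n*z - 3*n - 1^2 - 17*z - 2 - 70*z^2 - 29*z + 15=-2*n - 70*z^2 + z*(10*n - 46) + 12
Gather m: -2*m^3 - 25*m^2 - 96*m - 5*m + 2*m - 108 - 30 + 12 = -2*m^3 - 25*m^2 - 99*m - 126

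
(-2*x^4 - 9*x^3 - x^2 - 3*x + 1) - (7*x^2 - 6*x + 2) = -2*x^4 - 9*x^3 - 8*x^2 + 3*x - 1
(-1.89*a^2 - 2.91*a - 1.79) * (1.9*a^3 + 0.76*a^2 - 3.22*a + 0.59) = -3.591*a^5 - 6.9654*a^4 + 0.473199999999999*a^3 + 6.8947*a^2 + 4.0469*a - 1.0561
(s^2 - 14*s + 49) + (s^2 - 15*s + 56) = 2*s^2 - 29*s + 105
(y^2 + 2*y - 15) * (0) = 0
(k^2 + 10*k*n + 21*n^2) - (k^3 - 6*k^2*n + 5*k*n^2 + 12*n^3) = -k^3 + 6*k^2*n + k^2 - 5*k*n^2 + 10*k*n - 12*n^3 + 21*n^2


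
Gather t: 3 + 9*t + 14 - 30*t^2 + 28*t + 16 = -30*t^2 + 37*t + 33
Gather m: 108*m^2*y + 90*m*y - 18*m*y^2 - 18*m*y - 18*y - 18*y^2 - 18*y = 108*m^2*y + m*(-18*y^2 + 72*y) - 18*y^2 - 36*y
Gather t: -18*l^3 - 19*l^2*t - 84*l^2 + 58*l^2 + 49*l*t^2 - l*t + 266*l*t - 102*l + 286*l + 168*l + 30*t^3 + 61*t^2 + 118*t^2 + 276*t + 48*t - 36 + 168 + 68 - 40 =-18*l^3 - 26*l^2 + 352*l + 30*t^3 + t^2*(49*l + 179) + t*(-19*l^2 + 265*l + 324) + 160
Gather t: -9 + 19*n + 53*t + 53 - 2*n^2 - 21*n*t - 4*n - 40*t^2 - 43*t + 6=-2*n^2 + 15*n - 40*t^2 + t*(10 - 21*n) + 50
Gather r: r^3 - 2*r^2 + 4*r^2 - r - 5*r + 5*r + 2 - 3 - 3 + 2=r^3 + 2*r^2 - r - 2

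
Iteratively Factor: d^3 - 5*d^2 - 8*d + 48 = (d + 3)*(d^2 - 8*d + 16) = (d - 4)*(d + 3)*(d - 4)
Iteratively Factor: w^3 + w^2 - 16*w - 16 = (w + 4)*(w^2 - 3*w - 4) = (w + 1)*(w + 4)*(w - 4)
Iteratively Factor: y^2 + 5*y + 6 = (y + 3)*(y + 2)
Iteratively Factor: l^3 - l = (l)*(l^2 - 1) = l*(l - 1)*(l + 1)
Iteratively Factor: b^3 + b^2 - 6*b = (b + 3)*(b^2 - 2*b) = b*(b + 3)*(b - 2)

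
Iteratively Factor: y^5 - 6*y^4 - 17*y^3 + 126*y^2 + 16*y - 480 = (y - 5)*(y^4 - y^3 - 22*y^2 + 16*y + 96) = (y - 5)*(y + 2)*(y^3 - 3*y^2 - 16*y + 48) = (y - 5)*(y - 4)*(y + 2)*(y^2 + y - 12) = (y - 5)*(y - 4)*(y - 3)*(y + 2)*(y + 4)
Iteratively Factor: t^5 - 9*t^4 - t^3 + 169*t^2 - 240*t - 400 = (t - 4)*(t^4 - 5*t^3 - 21*t^2 + 85*t + 100) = (t - 5)*(t - 4)*(t^3 - 21*t - 20) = (t - 5)*(t - 4)*(t + 1)*(t^2 - t - 20) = (t - 5)^2*(t - 4)*(t + 1)*(t + 4)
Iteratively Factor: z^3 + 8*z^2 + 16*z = (z + 4)*(z^2 + 4*z) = z*(z + 4)*(z + 4)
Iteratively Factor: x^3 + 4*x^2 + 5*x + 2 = (x + 1)*(x^2 + 3*x + 2) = (x + 1)^2*(x + 2)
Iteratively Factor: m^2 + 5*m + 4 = (m + 4)*(m + 1)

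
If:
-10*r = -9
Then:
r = 9/10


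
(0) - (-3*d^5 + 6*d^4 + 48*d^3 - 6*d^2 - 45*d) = 3*d^5 - 6*d^4 - 48*d^3 + 6*d^2 + 45*d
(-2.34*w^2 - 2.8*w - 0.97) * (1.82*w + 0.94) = -4.2588*w^3 - 7.2956*w^2 - 4.3974*w - 0.9118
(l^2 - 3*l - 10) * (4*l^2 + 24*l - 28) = 4*l^4 + 12*l^3 - 140*l^2 - 156*l + 280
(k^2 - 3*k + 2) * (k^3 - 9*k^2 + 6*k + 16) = k^5 - 12*k^4 + 35*k^3 - 20*k^2 - 36*k + 32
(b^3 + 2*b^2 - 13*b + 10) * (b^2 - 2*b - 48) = b^5 - 65*b^3 - 60*b^2 + 604*b - 480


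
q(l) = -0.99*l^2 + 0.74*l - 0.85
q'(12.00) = -23.02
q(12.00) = -134.53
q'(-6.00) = 12.62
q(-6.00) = -40.93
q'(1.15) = -1.54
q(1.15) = -1.31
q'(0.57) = -0.39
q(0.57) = -0.75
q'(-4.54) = 9.73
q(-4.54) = -24.62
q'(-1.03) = 2.78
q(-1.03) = -2.66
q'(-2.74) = 6.17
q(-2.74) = -10.31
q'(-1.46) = 3.63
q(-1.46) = -4.04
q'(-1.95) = 4.60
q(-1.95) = -6.06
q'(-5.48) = 11.59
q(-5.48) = -34.64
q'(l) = 0.74 - 1.98*l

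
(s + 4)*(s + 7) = s^2 + 11*s + 28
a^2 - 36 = (a - 6)*(a + 6)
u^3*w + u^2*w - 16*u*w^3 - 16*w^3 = (u - 4*w)*(u + 4*w)*(u*w + w)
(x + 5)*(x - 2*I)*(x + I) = x^3 + 5*x^2 - I*x^2 + 2*x - 5*I*x + 10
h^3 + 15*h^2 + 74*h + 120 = (h + 4)*(h + 5)*(h + 6)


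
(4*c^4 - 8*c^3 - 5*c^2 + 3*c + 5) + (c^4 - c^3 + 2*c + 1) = 5*c^4 - 9*c^3 - 5*c^2 + 5*c + 6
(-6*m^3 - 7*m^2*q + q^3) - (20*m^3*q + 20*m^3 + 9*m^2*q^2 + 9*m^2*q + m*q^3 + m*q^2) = -20*m^3*q - 26*m^3 - 9*m^2*q^2 - 16*m^2*q - m*q^3 - m*q^2 + q^3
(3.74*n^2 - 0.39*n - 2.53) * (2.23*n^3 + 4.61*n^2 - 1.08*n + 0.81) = 8.3402*n^5 + 16.3717*n^4 - 11.479*n^3 - 8.2127*n^2 + 2.4165*n - 2.0493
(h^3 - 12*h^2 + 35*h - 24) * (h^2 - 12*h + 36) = h^5 - 24*h^4 + 215*h^3 - 876*h^2 + 1548*h - 864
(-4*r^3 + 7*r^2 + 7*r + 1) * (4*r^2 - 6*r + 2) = -16*r^5 + 52*r^4 - 22*r^3 - 24*r^2 + 8*r + 2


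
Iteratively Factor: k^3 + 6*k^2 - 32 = (k + 4)*(k^2 + 2*k - 8) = (k + 4)^2*(k - 2)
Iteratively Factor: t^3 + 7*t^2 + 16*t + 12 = (t + 2)*(t^2 + 5*t + 6) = (t + 2)*(t + 3)*(t + 2)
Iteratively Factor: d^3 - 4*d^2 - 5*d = (d - 5)*(d^2 + d) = (d - 5)*(d + 1)*(d)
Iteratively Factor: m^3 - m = (m - 1)*(m^2 + m) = (m - 1)*(m + 1)*(m)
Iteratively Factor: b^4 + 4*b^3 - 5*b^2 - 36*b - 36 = (b - 3)*(b^3 + 7*b^2 + 16*b + 12) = (b - 3)*(b + 2)*(b^2 + 5*b + 6) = (b - 3)*(b + 2)*(b + 3)*(b + 2)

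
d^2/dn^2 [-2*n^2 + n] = -4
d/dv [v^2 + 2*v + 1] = 2*v + 2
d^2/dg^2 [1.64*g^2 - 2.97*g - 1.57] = 3.28000000000000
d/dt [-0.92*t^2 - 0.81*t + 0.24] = -1.84*t - 0.81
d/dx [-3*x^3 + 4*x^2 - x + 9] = -9*x^2 + 8*x - 1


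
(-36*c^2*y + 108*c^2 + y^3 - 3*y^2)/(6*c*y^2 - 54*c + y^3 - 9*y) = (-6*c + y)/(y + 3)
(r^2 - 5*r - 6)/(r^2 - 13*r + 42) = (r + 1)/(r - 7)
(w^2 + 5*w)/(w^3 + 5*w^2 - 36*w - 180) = w/(w^2 - 36)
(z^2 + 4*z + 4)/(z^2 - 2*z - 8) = (z + 2)/(z - 4)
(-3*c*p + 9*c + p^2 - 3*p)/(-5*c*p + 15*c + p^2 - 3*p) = (-3*c + p)/(-5*c + p)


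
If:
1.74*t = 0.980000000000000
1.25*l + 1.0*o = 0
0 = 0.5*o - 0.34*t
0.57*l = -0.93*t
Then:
No Solution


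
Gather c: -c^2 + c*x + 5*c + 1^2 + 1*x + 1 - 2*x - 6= -c^2 + c*(x + 5) - x - 4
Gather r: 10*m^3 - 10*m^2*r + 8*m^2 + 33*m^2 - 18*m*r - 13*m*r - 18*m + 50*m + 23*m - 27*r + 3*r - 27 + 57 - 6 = 10*m^3 + 41*m^2 + 55*m + r*(-10*m^2 - 31*m - 24) + 24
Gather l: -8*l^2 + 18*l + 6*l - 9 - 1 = -8*l^2 + 24*l - 10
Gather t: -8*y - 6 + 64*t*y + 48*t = t*(64*y + 48) - 8*y - 6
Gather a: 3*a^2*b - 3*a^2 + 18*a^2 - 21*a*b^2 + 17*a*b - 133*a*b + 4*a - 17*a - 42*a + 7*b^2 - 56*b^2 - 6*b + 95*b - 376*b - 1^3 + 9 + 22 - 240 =a^2*(3*b + 15) + a*(-21*b^2 - 116*b - 55) - 49*b^2 - 287*b - 210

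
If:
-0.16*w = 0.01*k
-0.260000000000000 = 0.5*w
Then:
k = 8.32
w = -0.52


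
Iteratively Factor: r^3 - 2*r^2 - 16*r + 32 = (r - 4)*(r^2 + 2*r - 8) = (r - 4)*(r - 2)*(r + 4)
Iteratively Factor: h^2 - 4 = (h - 2)*(h + 2)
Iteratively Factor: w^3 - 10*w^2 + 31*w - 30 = (w - 5)*(w^2 - 5*w + 6) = (w - 5)*(w - 3)*(w - 2)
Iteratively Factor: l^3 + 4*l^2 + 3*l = (l)*(l^2 + 4*l + 3) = l*(l + 3)*(l + 1)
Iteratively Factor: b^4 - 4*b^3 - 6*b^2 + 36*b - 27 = (b + 3)*(b^3 - 7*b^2 + 15*b - 9) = (b - 1)*(b + 3)*(b^2 - 6*b + 9) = (b - 3)*(b - 1)*(b + 3)*(b - 3)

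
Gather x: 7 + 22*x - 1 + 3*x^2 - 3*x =3*x^2 + 19*x + 6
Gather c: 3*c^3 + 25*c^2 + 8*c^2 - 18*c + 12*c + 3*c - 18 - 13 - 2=3*c^3 + 33*c^2 - 3*c - 33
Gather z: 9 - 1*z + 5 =14 - z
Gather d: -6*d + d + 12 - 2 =10 - 5*d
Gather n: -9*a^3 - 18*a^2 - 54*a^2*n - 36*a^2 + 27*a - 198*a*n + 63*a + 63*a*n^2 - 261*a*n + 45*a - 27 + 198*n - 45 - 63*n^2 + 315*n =-9*a^3 - 54*a^2 + 135*a + n^2*(63*a - 63) + n*(-54*a^2 - 459*a + 513) - 72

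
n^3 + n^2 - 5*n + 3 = (n - 1)^2*(n + 3)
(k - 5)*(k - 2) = k^2 - 7*k + 10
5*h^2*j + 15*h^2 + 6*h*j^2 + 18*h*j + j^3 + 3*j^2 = (h + j)*(5*h + j)*(j + 3)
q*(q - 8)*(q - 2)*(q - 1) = q^4 - 11*q^3 + 26*q^2 - 16*q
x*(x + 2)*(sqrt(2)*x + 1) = sqrt(2)*x^3 + x^2 + 2*sqrt(2)*x^2 + 2*x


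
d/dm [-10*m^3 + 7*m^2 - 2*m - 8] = -30*m^2 + 14*m - 2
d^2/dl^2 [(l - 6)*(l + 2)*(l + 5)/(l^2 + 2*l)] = -60/l^3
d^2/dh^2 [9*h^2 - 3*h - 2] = 18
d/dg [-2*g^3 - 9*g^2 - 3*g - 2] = -6*g^2 - 18*g - 3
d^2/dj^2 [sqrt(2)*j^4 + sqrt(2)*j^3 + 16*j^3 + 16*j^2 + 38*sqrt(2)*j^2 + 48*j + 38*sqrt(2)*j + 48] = 12*sqrt(2)*j^2 + 6*sqrt(2)*j + 96*j + 32 + 76*sqrt(2)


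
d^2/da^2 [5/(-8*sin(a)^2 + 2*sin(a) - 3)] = 10*(128*sin(a)^4 - 24*sin(a)^3 - 238*sin(a)^2 + 51*sin(a) + 20)/(8*sin(a)^2 - 2*sin(a) + 3)^3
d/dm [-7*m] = -7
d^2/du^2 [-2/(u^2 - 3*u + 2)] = 4*(u^2 - 3*u - (2*u - 3)^2 + 2)/(u^2 - 3*u + 2)^3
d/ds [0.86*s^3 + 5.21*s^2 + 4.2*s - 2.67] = 2.58*s^2 + 10.42*s + 4.2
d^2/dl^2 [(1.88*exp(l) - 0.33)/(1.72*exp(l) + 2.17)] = (10.084424 - 7.993184*exp(l))*exp(l)/(5.088448*exp(3*l) + 19.259184*exp(2*l) + 24.297924*exp(l) + 10.218313)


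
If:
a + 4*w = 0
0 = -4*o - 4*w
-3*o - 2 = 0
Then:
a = -8/3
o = -2/3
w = 2/3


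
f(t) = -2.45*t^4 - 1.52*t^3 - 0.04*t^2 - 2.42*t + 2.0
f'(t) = -9.8*t^3 - 4.56*t^2 - 0.08*t - 2.42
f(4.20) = -883.85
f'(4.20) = -809.26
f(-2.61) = -78.62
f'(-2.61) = 140.97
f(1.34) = -12.87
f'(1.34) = -34.29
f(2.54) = -131.29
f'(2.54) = -192.64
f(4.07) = -783.26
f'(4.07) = -738.99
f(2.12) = -67.28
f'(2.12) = -116.46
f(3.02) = -251.33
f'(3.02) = -314.18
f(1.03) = -4.95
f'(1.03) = -18.05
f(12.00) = -53462.56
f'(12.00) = -17594.42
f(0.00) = 2.00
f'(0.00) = -2.42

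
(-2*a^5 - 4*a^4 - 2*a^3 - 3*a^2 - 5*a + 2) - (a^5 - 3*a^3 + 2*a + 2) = -3*a^5 - 4*a^4 + a^3 - 3*a^2 - 7*a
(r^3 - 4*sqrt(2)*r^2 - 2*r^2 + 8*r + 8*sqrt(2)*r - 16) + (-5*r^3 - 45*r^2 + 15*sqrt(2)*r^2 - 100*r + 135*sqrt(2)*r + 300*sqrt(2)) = -4*r^3 - 47*r^2 + 11*sqrt(2)*r^2 - 92*r + 143*sqrt(2)*r - 16 + 300*sqrt(2)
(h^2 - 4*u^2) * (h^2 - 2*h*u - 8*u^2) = h^4 - 2*h^3*u - 12*h^2*u^2 + 8*h*u^3 + 32*u^4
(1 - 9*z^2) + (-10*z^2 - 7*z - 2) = -19*z^2 - 7*z - 1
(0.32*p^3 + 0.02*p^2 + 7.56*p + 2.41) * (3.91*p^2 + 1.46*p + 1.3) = 1.2512*p^5 + 0.5454*p^4 + 30.0048*p^3 + 20.4867*p^2 + 13.3466*p + 3.133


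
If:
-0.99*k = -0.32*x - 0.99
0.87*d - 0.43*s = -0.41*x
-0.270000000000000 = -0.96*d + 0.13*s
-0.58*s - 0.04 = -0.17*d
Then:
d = 0.28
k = 0.81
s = 0.01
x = -0.59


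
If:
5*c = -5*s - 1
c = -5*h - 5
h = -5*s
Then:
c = -5/13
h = -12/13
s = 12/65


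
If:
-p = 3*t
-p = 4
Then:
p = -4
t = 4/3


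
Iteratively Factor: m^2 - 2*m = (m)*(m - 2)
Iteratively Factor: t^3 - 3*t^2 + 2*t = (t)*(t^2 - 3*t + 2) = t*(t - 2)*(t - 1)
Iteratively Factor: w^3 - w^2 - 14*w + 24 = (w + 4)*(w^2 - 5*w + 6) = (w - 3)*(w + 4)*(w - 2)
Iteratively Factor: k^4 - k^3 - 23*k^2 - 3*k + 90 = (k + 3)*(k^3 - 4*k^2 - 11*k + 30) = (k - 2)*(k + 3)*(k^2 - 2*k - 15) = (k - 2)*(k + 3)^2*(k - 5)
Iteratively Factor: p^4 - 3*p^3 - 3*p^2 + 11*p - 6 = (p - 3)*(p^3 - 3*p + 2) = (p - 3)*(p + 2)*(p^2 - 2*p + 1) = (p - 3)*(p - 1)*(p + 2)*(p - 1)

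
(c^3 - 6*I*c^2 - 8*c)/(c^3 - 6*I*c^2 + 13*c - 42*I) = c*(c - 4*I)/(c^2 - 4*I*c + 21)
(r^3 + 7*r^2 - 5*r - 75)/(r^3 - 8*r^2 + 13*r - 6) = (r^3 + 7*r^2 - 5*r - 75)/(r^3 - 8*r^2 + 13*r - 6)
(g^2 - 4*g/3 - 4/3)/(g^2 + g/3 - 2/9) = 3*(g - 2)/(3*g - 1)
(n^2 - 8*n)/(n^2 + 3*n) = (n - 8)/(n + 3)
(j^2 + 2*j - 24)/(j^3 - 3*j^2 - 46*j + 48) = (j - 4)/(j^2 - 9*j + 8)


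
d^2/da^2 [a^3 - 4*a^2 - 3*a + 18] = 6*a - 8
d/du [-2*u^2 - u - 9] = -4*u - 1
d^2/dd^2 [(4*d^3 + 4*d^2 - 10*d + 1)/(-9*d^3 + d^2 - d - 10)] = 2*(-360*d^6 + 2538*d^5 + 1512*d^4 + 2464*d^3 - 5670*d^2 - 627*d - 511)/(729*d^9 - 243*d^8 + 270*d^7 + 2375*d^6 - 510*d^5 + 567*d^4 + 2641*d^3 - 270*d^2 + 300*d + 1000)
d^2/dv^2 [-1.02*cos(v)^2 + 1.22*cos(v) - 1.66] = -1.22*cos(v) + 2.04*cos(2*v)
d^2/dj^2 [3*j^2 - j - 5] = 6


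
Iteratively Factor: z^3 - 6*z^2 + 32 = (z + 2)*(z^2 - 8*z + 16) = (z - 4)*(z + 2)*(z - 4)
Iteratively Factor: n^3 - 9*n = (n - 3)*(n^2 + 3*n) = n*(n - 3)*(n + 3)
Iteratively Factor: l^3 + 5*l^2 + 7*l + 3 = (l + 1)*(l^2 + 4*l + 3) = (l + 1)*(l + 3)*(l + 1)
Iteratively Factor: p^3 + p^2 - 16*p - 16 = (p - 4)*(p^2 + 5*p + 4) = (p - 4)*(p + 1)*(p + 4)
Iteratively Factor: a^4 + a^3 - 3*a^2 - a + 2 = (a + 1)*(a^3 - 3*a + 2) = (a - 1)*(a + 1)*(a^2 + a - 2) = (a - 1)*(a + 1)*(a + 2)*(a - 1)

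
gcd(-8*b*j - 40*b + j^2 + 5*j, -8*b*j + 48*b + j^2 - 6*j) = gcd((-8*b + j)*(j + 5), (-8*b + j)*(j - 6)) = 8*b - j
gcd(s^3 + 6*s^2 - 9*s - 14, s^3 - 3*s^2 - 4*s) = s + 1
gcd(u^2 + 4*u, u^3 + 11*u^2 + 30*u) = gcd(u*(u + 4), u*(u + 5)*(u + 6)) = u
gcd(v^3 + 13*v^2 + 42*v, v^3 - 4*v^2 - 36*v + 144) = v + 6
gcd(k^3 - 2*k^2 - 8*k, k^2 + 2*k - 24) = k - 4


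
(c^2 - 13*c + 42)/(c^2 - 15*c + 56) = (c - 6)/(c - 8)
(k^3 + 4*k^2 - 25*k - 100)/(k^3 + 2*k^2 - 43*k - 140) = (k - 5)/(k - 7)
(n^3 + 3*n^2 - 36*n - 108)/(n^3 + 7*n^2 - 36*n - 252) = (n + 3)/(n + 7)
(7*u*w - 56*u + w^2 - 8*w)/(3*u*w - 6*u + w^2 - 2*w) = (7*u*w - 56*u + w^2 - 8*w)/(3*u*w - 6*u + w^2 - 2*w)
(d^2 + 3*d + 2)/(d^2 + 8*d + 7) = (d + 2)/(d + 7)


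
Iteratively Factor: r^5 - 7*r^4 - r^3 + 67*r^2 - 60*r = (r - 5)*(r^4 - 2*r^3 - 11*r^2 + 12*r) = (r - 5)*(r - 4)*(r^3 + 2*r^2 - 3*r) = r*(r - 5)*(r - 4)*(r^2 + 2*r - 3) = r*(r - 5)*(r - 4)*(r + 3)*(r - 1)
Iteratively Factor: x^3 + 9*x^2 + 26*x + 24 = (x + 2)*(x^2 + 7*x + 12) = (x + 2)*(x + 4)*(x + 3)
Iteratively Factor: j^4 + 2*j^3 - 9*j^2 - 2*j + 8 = (j + 4)*(j^3 - 2*j^2 - j + 2) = (j - 1)*(j + 4)*(j^2 - j - 2) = (j - 2)*(j - 1)*(j + 4)*(j + 1)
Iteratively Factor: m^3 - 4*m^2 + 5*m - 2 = (m - 2)*(m^2 - 2*m + 1) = (m - 2)*(m - 1)*(m - 1)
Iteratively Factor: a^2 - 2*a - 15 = (a - 5)*(a + 3)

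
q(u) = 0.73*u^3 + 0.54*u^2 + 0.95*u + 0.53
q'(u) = 2.19*u^2 + 1.08*u + 0.95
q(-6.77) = -207.66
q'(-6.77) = 94.01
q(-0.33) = 0.25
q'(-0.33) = 0.83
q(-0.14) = 0.41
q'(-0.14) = 0.84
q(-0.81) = -0.27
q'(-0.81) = 1.51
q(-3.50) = -27.48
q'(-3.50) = 24.00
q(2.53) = 18.21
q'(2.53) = 17.70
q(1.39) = 4.85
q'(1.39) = 6.68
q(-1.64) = -2.80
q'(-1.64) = 5.07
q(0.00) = 0.53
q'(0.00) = 0.95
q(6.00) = 183.35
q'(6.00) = 86.27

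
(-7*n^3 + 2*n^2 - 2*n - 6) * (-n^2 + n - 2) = 7*n^5 - 9*n^4 + 18*n^3 - 2*n + 12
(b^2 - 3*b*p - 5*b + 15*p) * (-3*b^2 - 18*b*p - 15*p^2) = -3*b^4 - 9*b^3*p + 15*b^3 + 39*b^2*p^2 + 45*b^2*p + 45*b*p^3 - 195*b*p^2 - 225*p^3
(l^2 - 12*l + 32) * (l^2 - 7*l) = l^4 - 19*l^3 + 116*l^2 - 224*l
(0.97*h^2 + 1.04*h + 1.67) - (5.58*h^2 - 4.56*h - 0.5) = -4.61*h^2 + 5.6*h + 2.17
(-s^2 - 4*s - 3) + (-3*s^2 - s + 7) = -4*s^2 - 5*s + 4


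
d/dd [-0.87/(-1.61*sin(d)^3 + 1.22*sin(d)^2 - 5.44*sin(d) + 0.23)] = (-4.2021*sin(d)^2 + 2.1228*sin(d) - 4.7328)*cos(d)/(1.61*sin(d)^3 - 1.22*sin(d)^2 + 5.44*sin(d) - 0.23)^2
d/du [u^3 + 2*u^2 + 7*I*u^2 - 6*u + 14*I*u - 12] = 3*u^2 + u*(4 + 14*I) - 6 + 14*I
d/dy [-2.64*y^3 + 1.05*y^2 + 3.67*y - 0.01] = -7.92*y^2 + 2.1*y + 3.67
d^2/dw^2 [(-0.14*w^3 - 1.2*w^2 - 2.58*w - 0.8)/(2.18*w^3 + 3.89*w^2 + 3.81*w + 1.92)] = (-9.03130400000001*w^6 - 66.5902800000001*w^5 - 110.062968*w^4 - 39.8552720000001*w^3 + 64.7148479999998*w^2 + 61.471008*w + 17.623392)/(10.360232*w^9 + 55.460508*w^8 + 153.283866*w^7 + 280.095065*w^6 + 365.587101*w^5 + 352.246599*w^4 + 250.152165*w^3 + 126.633024*w^2 + 42.135552*w + 7.077888)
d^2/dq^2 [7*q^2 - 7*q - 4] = 14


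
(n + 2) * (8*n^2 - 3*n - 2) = 8*n^3 + 13*n^2 - 8*n - 4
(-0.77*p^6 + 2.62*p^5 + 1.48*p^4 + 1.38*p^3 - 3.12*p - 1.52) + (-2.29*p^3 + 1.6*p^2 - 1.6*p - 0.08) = -0.77*p^6 + 2.62*p^5 + 1.48*p^4 - 0.91*p^3 + 1.6*p^2 - 4.72*p - 1.6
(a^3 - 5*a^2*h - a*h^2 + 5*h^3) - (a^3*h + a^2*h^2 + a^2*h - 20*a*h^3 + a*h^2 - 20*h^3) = -a^3*h + a^3 - a^2*h^2 - 6*a^2*h + 20*a*h^3 - 2*a*h^2 + 25*h^3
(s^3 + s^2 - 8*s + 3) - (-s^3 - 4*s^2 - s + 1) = 2*s^3 + 5*s^2 - 7*s + 2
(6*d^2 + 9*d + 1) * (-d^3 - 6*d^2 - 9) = -6*d^5 - 45*d^4 - 55*d^3 - 60*d^2 - 81*d - 9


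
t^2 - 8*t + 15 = (t - 5)*(t - 3)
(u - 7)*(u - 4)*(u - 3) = u^3 - 14*u^2 + 61*u - 84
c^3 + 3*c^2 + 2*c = c*(c + 1)*(c + 2)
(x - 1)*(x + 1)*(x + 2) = x^3 + 2*x^2 - x - 2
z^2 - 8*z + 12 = (z - 6)*(z - 2)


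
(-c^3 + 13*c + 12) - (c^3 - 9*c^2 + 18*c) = -2*c^3 + 9*c^2 - 5*c + 12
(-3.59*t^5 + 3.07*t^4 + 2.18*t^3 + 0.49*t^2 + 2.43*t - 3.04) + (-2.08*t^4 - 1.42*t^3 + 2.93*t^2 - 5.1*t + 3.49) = -3.59*t^5 + 0.99*t^4 + 0.76*t^3 + 3.42*t^2 - 2.67*t + 0.45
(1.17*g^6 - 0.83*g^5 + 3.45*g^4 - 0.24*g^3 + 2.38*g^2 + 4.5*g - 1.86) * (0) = 0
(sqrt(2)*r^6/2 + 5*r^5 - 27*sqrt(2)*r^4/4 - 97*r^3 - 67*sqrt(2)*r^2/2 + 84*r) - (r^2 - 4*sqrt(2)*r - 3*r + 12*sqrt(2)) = sqrt(2)*r^6/2 + 5*r^5 - 27*sqrt(2)*r^4/4 - 97*r^3 - 67*sqrt(2)*r^2/2 - r^2 + 4*sqrt(2)*r + 87*r - 12*sqrt(2)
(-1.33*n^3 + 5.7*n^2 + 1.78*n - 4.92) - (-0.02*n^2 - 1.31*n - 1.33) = -1.33*n^3 + 5.72*n^2 + 3.09*n - 3.59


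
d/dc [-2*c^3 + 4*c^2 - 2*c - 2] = -6*c^2 + 8*c - 2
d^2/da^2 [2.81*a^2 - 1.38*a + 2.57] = 5.62000000000000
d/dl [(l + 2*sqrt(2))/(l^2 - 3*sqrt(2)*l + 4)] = (-l^2 - 4*sqrt(2)*l + 16)/(l^4 - 6*sqrt(2)*l^3 + 26*l^2 - 24*sqrt(2)*l + 16)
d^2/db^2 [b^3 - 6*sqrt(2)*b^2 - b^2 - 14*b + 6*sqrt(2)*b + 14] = 6*b - 12*sqrt(2) - 2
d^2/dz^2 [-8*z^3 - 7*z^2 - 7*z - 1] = -48*z - 14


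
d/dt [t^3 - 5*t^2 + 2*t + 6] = 3*t^2 - 10*t + 2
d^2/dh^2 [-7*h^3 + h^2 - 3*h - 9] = 2 - 42*h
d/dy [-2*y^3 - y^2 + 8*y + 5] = -6*y^2 - 2*y + 8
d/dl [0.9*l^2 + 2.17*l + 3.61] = 1.8*l + 2.17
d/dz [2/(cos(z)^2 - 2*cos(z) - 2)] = 4*(cos(z) - 1)*sin(z)/(sin(z)^2 + 2*cos(z) + 1)^2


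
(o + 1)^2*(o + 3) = o^3 + 5*o^2 + 7*o + 3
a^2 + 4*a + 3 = (a + 1)*(a + 3)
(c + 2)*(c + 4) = c^2 + 6*c + 8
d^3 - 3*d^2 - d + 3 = (d - 3)*(d - 1)*(d + 1)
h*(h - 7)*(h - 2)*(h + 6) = h^4 - 3*h^3 - 40*h^2 + 84*h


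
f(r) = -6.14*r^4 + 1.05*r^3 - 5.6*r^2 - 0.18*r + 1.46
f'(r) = -24.56*r^3 + 3.15*r^2 - 11.2*r - 0.18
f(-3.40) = -924.44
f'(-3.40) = 1039.62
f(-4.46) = -2631.73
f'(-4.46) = 2291.31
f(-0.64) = -2.02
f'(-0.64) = 14.72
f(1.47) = -36.24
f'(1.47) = -87.85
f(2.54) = -273.49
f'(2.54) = -410.77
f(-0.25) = 1.11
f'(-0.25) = 3.20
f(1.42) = -32.05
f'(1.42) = -80.05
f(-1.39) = -34.85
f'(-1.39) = 87.43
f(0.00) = 1.46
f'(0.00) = -0.18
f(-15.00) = -315637.09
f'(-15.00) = 83766.57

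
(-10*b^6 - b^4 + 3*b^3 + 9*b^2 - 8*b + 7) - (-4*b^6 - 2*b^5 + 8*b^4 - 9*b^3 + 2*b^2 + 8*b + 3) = -6*b^6 + 2*b^5 - 9*b^4 + 12*b^3 + 7*b^2 - 16*b + 4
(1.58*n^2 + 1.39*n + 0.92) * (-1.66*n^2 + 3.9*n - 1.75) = -2.6228*n^4 + 3.8546*n^3 + 1.1288*n^2 + 1.1555*n - 1.61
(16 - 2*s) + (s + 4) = 20 - s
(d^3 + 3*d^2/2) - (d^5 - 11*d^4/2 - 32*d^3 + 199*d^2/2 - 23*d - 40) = -d^5 + 11*d^4/2 + 33*d^3 - 98*d^2 + 23*d + 40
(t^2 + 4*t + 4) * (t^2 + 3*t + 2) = t^4 + 7*t^3 + 18*t^2 + 20*t + 8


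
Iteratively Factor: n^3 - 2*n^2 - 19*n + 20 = (n + 4)*(n^2 - 6*n + 5) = (n - 1)*(n + 4)*(n - 5)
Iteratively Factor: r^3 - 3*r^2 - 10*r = (r + 2)*(r^2 - 5*r) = r*(r + 2)*(r - 5)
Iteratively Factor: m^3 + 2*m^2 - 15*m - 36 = (m + 3)*(m^2 - m - 12) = (m - 4)*(m + 3)*(m + 3)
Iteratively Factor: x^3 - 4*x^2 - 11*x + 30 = (x - 2)*(x^2 - 2*x - 15) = (x - 2)*(x + 3)*(x - 5)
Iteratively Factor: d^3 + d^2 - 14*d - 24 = (d + 2)*(d^2 - d - 12) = (d + 2)*(d + 3)*(d - 4)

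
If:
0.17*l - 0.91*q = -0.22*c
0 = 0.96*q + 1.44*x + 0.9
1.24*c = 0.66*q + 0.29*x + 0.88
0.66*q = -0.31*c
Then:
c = 0.48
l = -1.82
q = -0.22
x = -0.48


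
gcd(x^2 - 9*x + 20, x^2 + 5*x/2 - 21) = 1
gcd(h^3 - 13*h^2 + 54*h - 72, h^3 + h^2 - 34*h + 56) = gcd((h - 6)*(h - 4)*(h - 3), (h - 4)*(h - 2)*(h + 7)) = h - 4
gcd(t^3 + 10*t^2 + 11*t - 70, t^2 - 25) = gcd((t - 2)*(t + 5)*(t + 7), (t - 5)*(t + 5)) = t + 5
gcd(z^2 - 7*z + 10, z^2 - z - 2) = z - 2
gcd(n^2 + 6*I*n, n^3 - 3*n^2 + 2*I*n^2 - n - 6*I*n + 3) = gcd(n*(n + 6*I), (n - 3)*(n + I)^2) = 1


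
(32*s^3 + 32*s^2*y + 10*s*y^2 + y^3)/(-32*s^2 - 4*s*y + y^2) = (8*s^2 + 6*s*y + y^2)/(-8*s + y)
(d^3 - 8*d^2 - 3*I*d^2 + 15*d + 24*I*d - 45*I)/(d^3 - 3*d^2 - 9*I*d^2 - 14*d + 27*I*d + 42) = (d^2 - d*(5 + 3*I) + 15*I)/(d^2 - 9*I*d - 14)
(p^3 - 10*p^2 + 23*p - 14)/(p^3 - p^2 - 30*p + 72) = (p^3 - 10*p^2 + 23*p - 14)/(p^3 - p^2 - 30*p + 72)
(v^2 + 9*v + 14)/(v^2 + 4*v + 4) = (v + 7)/(v + 2)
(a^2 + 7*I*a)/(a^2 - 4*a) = (a + 7*I)/(a - 4)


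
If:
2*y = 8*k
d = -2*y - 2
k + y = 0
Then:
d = -2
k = 0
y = 0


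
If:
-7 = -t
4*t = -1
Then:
No Solution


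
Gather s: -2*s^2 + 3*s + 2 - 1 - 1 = -2*s^2 + 3*s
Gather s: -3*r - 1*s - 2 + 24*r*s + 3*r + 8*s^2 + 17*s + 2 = 8*s^2 + s*(24*r + 16)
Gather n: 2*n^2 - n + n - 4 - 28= 2*n^2 - 32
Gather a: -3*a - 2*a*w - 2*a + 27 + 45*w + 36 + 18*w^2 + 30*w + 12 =a*(-2*w - 5) + 18*w^2 + 75*w + 75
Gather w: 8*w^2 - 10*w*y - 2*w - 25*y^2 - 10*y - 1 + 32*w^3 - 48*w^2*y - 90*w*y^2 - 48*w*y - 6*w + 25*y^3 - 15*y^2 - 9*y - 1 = 32*w^3 + w^2*(8 - 48*y) + w*(-90*y^2 - 58*y - 8) + 25*y^3 - 40*y^2 - 19*y - 2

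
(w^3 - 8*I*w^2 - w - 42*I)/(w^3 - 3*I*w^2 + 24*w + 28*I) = (w - 3*I)/(w + 2*I)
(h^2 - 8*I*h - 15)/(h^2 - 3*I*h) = (h - 5*I)/h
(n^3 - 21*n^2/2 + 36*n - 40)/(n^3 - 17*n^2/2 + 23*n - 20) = (n - 4)/(n - 2)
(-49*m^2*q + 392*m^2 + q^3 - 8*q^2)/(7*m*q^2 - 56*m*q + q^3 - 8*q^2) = (-7*m + q)/q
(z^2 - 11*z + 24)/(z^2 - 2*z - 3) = (z - 8)/(z + 1)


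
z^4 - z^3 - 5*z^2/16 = z^2*(z - 5/4)*(z + 1/4)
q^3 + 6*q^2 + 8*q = q*(q + 2)*(q + 4)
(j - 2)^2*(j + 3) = j^3 - j^2 - 8*j + 12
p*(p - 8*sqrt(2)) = p^2 - 8*sqrt(2)*p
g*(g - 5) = g^2 - 5*g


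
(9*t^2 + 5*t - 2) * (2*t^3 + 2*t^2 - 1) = 18*t^5 + 28*t^4 + 6*t^3 - 13*t^2 - 5*t + 2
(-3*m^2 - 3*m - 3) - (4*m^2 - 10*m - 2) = -7*m^2 + 7*m - 1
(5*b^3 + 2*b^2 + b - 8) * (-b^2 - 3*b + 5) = -5*b^5 - 17*b^4 + 18*b^3 + 15*b^2 + 29*b - 40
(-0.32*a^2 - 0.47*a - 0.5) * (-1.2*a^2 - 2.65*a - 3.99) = 0.384*a^4 + 1.412*a^3 + 3.1223*a^2 + 3.2003*a + 1.995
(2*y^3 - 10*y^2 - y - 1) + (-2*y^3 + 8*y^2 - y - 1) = -2*y^2 - 2*y - 2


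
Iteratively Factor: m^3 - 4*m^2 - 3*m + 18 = (m - 3)*(m^2 - m - 6) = (m - 3)^2*(m + 2)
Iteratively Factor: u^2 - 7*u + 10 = (u - 2)*(u - 5)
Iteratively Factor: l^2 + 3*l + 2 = (l + 2)*(l + 1)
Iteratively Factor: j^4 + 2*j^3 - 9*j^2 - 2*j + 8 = (j + 4)*(j^3 - 2*j^2 - j + 2) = (j - 2)*(j + 4)*(j^2 - 1) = (j - 2)*(j + 1)*(j + 4)*(j - 1)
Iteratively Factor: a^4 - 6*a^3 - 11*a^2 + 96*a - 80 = (a + 4)*(a^3 - 10*a^2 + 29*a - 20) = (a - 4)*(a + 4)*(a^2 - 6*a + 5) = (a - 4)*(a - 1)*(a + 4)*(a - 5)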